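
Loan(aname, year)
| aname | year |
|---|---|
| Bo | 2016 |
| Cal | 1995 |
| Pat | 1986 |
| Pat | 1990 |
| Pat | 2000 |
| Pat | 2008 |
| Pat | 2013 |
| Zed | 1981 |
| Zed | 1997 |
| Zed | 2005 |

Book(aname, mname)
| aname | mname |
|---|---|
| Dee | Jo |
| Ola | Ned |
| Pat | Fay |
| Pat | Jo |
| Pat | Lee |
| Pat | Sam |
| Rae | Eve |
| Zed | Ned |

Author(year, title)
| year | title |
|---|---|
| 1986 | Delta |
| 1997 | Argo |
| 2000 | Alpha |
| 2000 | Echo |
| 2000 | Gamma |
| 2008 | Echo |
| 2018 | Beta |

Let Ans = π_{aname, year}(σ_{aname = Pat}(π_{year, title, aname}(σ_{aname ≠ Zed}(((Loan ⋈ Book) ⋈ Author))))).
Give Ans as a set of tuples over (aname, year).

Joining Loan and Book on aname yields {(Pat, 1986, Fay), (Pat, 1986, Jo), (Pat, 1986, Lee), (Pat, 1986, Sam), (Pat, 1990, Fay), (Pat, 1990, Jo), (Pat, 1990, Lee), (Pat, 1990, Sam), (Pat, 2000, Fay), (Pat, 2000, Jo), (Pat, 2000, Lee), (Pat, 2000, Sam), (Pat, 2008, Fay), (Pat, 2008, Jo), (Pat, 2008, Lee), (Pat, 2008, Sam), (Pat, 2013, Fay), (Pat, 2013, Jo), (Pat, 2013, Lee), (Pat, 2013, Sam), (Zed, 1981, Ned), (Zed, 1997, Ned), (Zed, 2005, Ned)}.
Joining (Loan ⋈ Book) and Author on year yields {(Pat, 1986, Fay, Delta), (Pat, 1986, Jo, Delta), (Pat, 1986, Lee, Delta), (Pat, 1986, Sam, Delta), (Pat, 2000, Fay, Alpha), (Pat, 2000, Fay, Echo), (Pat, 2000, Fay, Gamma), (Pat, 2000, Jo, Alpha), (Pat, 2000, Jo, Echo), (Pat, 2000, Jo, Gamma), (Pat, 2000, Lee, Alpha), (Pat, 2000, Lee, Echo), (Pat, 2000, Lee, Gamma), (Pat, 2000, Sam, Alpha), (Pat, 2000, Sam, Echo), (Pat, 2000, Sam, Gamma), (Pat, 2008, Fay, Echo), (Pat, 2008, Jo, Echo), (Pat, 2008, Lee, Echo), (Pat, 2008, Sam, Echo), (Zed, 1997, Ned, Argo)}.
Apply σ_{aname ≠ Zed}; surviving tuples: {(Pat, 1986, Fay, Delta), (Pat, 1986, Jo, Delta), (Pat, 1986, Lee, Delta), (Pat, 1986, Sam, Delta), (Pat, 2000, Fay, Alpha), (Pat, 2000, Fay, Echo), (Pat, 2000, Fay, Gamma), (Pat, 2000, Jo, Alpha), (Pat, 2000, Jo, Echo), (Pat, 2000, Jo, Gamma), (Pat, 2000, Lee, Alpha), (Pat, 2000, Lee, Echo), (Pat, 2000, Lee, Gamma), (Pat, 2000, Sam, Alpha), (Pat, 2000, Sam, Echo), (Pat, 2000, Sam, Gamma), (Pat, 2008, Fay, Echo), (Pat, 2008, Jo, Echo), (Pat, 2008, Lee, Echo), (Pat, 2008, Sam, Echo)}
π_{year, title, aname} gives {(1986, Delta, Pat), (2000, Alpha, Pat), (2000, Echo, Pat), (2000, Gamma, Pat), (2008, Echo, Pat)} (15 duplicate(s) eliminated).
Apply σ_{aname = Pat}; surviving tuples: {(1986, Delta, Pat), (2000, Alpha, Pat), (2000, Echo, Pat), (2000, Gamma, Pat), (2008, Echo, Pat)}
π_{aname, year} gives {(Pat, 1986), (Pat, 2000), (Pat, 2008)} (2 duplicate(s) eliminated).

{(Pat, 1986), (Pat, 2000), (Pat, 2008)}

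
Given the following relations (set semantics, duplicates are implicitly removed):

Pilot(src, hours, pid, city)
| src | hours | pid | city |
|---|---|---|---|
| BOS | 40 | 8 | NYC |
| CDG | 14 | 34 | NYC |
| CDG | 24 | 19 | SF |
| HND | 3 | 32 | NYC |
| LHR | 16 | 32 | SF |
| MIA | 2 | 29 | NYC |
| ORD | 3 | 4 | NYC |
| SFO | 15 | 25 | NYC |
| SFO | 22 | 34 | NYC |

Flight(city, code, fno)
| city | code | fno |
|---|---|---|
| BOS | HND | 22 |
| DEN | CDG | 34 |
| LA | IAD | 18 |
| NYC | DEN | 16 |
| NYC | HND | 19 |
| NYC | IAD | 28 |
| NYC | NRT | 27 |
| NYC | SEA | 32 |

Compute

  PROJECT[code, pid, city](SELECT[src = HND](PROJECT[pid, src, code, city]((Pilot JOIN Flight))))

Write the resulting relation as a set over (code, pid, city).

{(DEN, 32, NYC), (HND, 32, NYC), (IAD, 32, NYC), (NRT, 32, NYC), (SEA, 32, NYC)}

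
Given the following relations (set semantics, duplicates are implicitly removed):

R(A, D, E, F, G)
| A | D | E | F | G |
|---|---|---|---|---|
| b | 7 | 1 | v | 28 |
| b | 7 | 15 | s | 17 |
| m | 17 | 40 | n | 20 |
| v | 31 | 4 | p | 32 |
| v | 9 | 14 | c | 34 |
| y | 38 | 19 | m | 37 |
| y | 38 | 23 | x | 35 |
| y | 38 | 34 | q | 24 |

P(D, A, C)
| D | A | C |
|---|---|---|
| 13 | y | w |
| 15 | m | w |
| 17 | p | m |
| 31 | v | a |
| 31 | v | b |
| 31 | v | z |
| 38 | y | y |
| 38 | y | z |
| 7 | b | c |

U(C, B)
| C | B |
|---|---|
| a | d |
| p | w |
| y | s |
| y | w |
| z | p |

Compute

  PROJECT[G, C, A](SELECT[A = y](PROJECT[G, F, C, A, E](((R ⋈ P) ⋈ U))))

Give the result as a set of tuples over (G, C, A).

Joining R and P on A, D yields {(b, 7, 1, v, 28, c), (b, 7, 15, s, 17, c), (v, 31, 4, p, 32, a), (v, 31, 4, p, 32, b), (v, 31, 4, p, 32, z), (y, 38, 19, m, 37, y), (y, 38, 19, m, 37, z), (y, 38, 23, x, 35, y), (y, 38, 23, x, 35, z), (y, 38, 34, q, 24, y), (y, 38, 34, q, 24, z)}.
Joining (R ⋈ P) and U on C yields {(v, 31, 4, p, 32, a, d), (v, 31, 4, p, 32, z, p), (y, 38, 19, m, 37, y, s), (y, 38, 19, m, 37, y, w), (y, 38, 19, m, 37, z, p), (y, 38, 23, x, 35, y, s), (y, 38, 23, x, 35, y, w), (y, 38, 23, x, 35, z, p), (y, 38, 34, q, 24, y, s), (y, 38, 34, q, 24, y, w), (y, 38, 34, q, 24, z, p)}.
Keep only column(s) G, F, C, A, E (3 duplicate(s) eliminated): {(24, q, y, y, 34), (24, q, z, y, 34), (32, p, a, v, 4), (32, p, z, v, 4), (35, x, y, y, 23), (35, x, z, y, 23), (37, m, y, y, 19), (37, m, z, y, 19)}
Filtering on A = y leaves {(24, q, y, y, 34), (24, q, z, y, 34), (35, x, y, y, 23), (35, x, z, y, 23), (37, m, y, y, 19), (37, m, z, y, 19)}.
Keep only column(s) G, C, A: {(24, y, y), (24, z, y), (35, y, y), (35, z, y), (37, y, y), (37, z, y)}

{(24, y, y), (24, z, y), (35, y, y), (35, z, y), (37, y, y), (37, z, y)}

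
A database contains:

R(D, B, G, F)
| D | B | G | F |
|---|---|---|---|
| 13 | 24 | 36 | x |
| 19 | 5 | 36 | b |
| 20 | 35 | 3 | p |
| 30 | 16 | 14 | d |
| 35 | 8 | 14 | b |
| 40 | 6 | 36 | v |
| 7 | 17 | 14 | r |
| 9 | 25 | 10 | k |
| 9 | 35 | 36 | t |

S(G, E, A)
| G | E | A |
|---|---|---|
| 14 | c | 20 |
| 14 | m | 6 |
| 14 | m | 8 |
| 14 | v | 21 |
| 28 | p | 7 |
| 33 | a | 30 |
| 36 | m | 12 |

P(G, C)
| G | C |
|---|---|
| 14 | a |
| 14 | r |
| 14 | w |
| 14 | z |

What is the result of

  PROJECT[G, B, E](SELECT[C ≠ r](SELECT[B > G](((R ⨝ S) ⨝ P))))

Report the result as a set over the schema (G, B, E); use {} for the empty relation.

{(14, 16, c), (14, 16, m), (14, 16, v), (14, 17, c), (14, 17, m), (14, 17, v)}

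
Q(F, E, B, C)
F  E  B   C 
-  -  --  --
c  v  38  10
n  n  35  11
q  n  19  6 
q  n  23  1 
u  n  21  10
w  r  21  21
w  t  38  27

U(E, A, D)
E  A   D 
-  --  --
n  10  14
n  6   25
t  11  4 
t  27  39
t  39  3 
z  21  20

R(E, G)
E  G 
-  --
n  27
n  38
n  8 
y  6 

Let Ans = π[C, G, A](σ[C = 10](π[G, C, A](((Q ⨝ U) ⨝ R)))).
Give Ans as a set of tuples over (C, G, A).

Q ⋈ U (natural join on E): {(n, n, 35, 11, 10, 14), (n, n, 35, 11, 6, 25), (q, n, 19, 6, 10, 14), (q, n, 19, 6, 6, 25), (q, n, 23, 1, 10, 14), (q, n, 23, 1, 6, 25), (u, n, 21, 10, 10, 14), (u, n, 21, 10, 6, 25), (w, t, 38, 27, 11, 4), (w, t, 38, 27, 27, 39), (w, t, 38, 27, 39, 3)}
(Q ⨝ U) ⋈ R (natural join on E): {(n, n, 35, 11, 10, 14, 27), (n, n, 35, 11, 10, 14, 38), (n, n, 35, 11, 10, 14, 8), (n, n, 35, 11, 6, 25, 27), (n, n, 35, 11, 6, 25, 38), (n, n, 35, 11, 6, 25, 8), (q, n, 19, 6, 10, 14, 27), (q, n, 19, 6, 10, 14, 38), (q, n, 19, 6, 10, 14, 8), (q, n, 19, 6, 6, 25, 27), (q, n, 19, 6, 6, 25, 38), (q, n, 19, 6, 6, 25, 8), (q, n, 23, 1, 10, 14, 27), (q, n, 23, 1, 10, 14, 38), (q, n, 23, 1, 10, 14, 8), (q, n, 23, 1, 6, 25, 27), (q, n, 23, 1, 6, 25, 38), (q, n, 23, 1, 6, 25, 8), (u, n, 21, 10, 10, 14, 27), (u, n, 21, 10, 10, 14, 38), (u, n, 21, 10, 10, 14, 8), (u, n, 21, 10, 6, 25, 27), (u, n, 21, 10, 6, 25, 38), (u, n, 21, 10, 6, 25, 8)}
Projecting to G, C, A: {(27, 1, 10), (27, 1, 6), (27, 10, 10), (27, 10, 6), (27, 11, 10), (27, 11, 6), (27, 6, 10), (27, 6, 6), (38, 1, 10), (38, 1, 6), (38, 10, 10), (38, 10, 6), (38, 11, 10), (38, 11, 6), (38, 6, 10), (38, 6, 6), (8, 1, 10), (8, 1, 6), (8, 10, 10), (8, 10, 6), (8, 11, 10), (8, 11, 6), (8, 6, 10), (8, 6, 6)}
σ[C = 10]: keep tuples satisfying C = 10 → {(27, 10, 10), (27, 10, 6), (38, 10, 10), (38, 10, 6), (8, 10, 10), (8, 10, 6)}
Projecting to C, G, A: {(10, 27, 10), (10, 27, 6), (10, 38, 10), (10, 38, 6), (10, 8, 10), (10, 8, 6)}

{(10, 27, 10), (10, 27, 6), (10, 38, 10), (10, 38, 6), (10, 8, 10), (10, 8, 6)}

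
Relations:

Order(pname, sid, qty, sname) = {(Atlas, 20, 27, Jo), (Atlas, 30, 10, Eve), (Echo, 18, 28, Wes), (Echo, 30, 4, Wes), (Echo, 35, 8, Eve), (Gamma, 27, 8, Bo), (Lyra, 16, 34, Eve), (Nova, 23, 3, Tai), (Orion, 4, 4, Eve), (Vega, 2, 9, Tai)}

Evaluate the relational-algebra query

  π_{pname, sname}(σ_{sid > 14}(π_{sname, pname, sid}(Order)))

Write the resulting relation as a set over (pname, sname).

π_{sname, pname, sid} gives {(Bo, Gamma, 27), (Eve, Atlas, 30), (Eve, Echo, 35), (Eve, Lyra, 16), (Eve, Orion, 4), (Jo, Atlas, 20), (Tai, Nova, 23), (Tai, Vega, 2), (Wes, Echo, 18), (Wes, Echo, 30)}.
Selection sid > 14: {(Bo, Gamma, 27), (Eve, Atlas, 30), (Eve, Echo, 35), (Eve, Lyra, 16), (Jo, Atlas, 20), (Tai, Nova, 23), (Wes, Echo, 18), (Wes, Echo, 30)}
π_{pname, sname} gives {(Atlas, Eve), (Atlas, Jo), (Echo, Eve), (Echo, Wes), (Gamma, Bo), (Lyra, Eve), (Nova, Tai)} (1 duplicate(s) eliminated).

{(Atlas, Eve), (Atlas, Jo), (Echo, Eve), (Echo, Wes), (Gamma, Bo), (Lyra, Eve), (Nova, Tai)}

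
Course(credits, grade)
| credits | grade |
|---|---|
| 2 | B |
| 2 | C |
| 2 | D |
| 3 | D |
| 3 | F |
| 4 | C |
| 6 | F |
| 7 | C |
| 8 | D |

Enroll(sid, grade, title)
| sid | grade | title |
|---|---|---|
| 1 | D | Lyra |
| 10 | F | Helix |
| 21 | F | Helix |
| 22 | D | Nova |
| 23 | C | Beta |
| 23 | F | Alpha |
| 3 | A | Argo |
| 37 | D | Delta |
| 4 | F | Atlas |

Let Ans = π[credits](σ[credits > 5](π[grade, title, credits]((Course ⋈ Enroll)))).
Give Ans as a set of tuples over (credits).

{6, 7, 8}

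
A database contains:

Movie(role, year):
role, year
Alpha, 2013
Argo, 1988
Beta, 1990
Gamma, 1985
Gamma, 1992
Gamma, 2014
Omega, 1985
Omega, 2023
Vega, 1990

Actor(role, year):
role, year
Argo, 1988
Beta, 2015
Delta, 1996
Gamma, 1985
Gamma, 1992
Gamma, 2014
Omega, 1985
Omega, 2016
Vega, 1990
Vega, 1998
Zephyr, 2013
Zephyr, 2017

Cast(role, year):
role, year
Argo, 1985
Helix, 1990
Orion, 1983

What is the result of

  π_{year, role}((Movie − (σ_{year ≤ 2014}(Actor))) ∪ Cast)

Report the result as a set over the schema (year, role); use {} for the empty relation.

σ[year ≤ 2014]: keep tuples satisfying year ≤ 2014 → {(Argo, 1988), (Delta, 1996), (Gamma, 1985), (Gamma, 1992), (Gamma, 2014), (Omega, 1985), (Vega, 1990), (Vega, 1998), (Zephyr, 2013)}
Taking the difference: {(Alpha, 2013), (Beta, 1990), (Omega, 2023)}
Taking the union: {(Alpha, 2013), (Argo, 1985), (Beta, 1990), (Helix, 1990), (Omega, 2023), (Orion, 1983)}
π[year, role]: project onto (year, role) → {(1983, Orion), (1985, Argo), (1990, Beta), (1990, Helix), (2013, Alpha), (2023, Omega)}

{(1983, Orion), (1985, Argo), (1990, Beta), (1990, Helix), (2013, Alpha), (2023, Omega)}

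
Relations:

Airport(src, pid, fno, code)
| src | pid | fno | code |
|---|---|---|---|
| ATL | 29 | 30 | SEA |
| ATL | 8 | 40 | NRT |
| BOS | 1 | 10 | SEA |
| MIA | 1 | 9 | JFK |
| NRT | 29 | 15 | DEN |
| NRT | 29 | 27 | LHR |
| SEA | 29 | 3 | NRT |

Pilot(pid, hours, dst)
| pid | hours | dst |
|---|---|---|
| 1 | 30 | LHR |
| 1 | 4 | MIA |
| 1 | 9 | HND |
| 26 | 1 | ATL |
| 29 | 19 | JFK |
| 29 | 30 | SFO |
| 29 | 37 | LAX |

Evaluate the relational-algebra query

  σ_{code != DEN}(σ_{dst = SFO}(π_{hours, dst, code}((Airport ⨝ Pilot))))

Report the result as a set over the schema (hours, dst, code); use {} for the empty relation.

Airport ⋈ Pilot (natural join on pid): {(ATL, 29, 30, SEA, 19, JFK), (ATL, 29, 30, SEA, 30, SFO), (ATL, 29, 30, SEA, 37, LAX), (BOS, 1, 10, SEA, 30, LHR), (BOS, 1, 10, SEA, 4, MIA), (BOS, 1, 10, SEA, 9, HND), (MIA, 1, 9, JFK, 30, LHR), (MIA, 1, 9, JFK, 4, MIA), (MIA, 1, 9, JFK, 9, HND), (NRT, 29, 15, DEN, 19, JFK), (NRT, 29, 15, DEN, 30, SFO), (NRT, 29, 15, DEN, 37, LAX), (NRT, 29, 27, LHR, 19, JFK), (NRT, 29, 27, LHR, 30, SFO), (NRT, 29, 27, LHR, 37, LAX), (SEA, 29, 3, NRT, 19, JFK), (SEA, 29, 3, NRT, 30, SFO), (SEA, 29, 3, NRT, 37, LAX)}
Keep only column(s) hours, dst, code: {(19, JFK, DEN), (19, JFK, LHR), (19, JFK, NRT), (19, JFK, SEA), (30, LHR, JFK), (30, LHR, SEA), (30, SFO, DEN), (30, SFO, LHR), (30, SFO, NRT), (30, SFO, SEA), (37, LAX, DEN), (37, LAX, LHR), (37, LAX, NRT), (37, LAX, SEA), (4, MIA, JFK), (4, MIA, SEA), (9, HND, JFK), (9, HND, SEA)}
σ[dst = SFO]: keep tuples satisfying dst = SFO → {(30, SFO, DEN), (30, SFO, LHR), (30, SFO, NRT), (30, SFO, SEA)}
σ[code != DEN]: keep tuples satisfying code != DEN → {(30, SFO, LHR), (30, SFO, NRT), (30, SFO, SEA)}

{(30, SFO, LHR), (30, SFO, NRT), (30, SFO, SEA)}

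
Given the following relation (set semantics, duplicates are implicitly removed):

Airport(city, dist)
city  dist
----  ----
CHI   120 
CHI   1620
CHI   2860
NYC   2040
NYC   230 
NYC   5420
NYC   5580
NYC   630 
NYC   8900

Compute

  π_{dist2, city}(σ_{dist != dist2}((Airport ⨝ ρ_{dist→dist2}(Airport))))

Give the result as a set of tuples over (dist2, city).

ρ[dist→dist2]: schema becomes (city, dist2); tuples unchanged.
Airport ⋈ ρ_{dist→dist2}(Airport) (natural join on city): {(CHI, 120, 120), (CHI, 120, 1620), (CHI, 120, 2860), (CHI, 1620, 120), (CHI, 1620, 1620), (CHI, 1620, 2860), (CHI, 2860, 120), (CHI, 2860, 1620), (CHI, 2860, 2860), (NYC, 2040, 2040), (NYC, 2040, 230), (NYC, 2040, 5420), (NYC, 2040, 5580), (NYC, 2040, 630), (NYC, 2040, 8900), (NYC, 230, 2040), (NYC, 230, 230), (NYC, 230, 5420), (NYC, 230, 5580), (NYC, 230, 630), (NYC, 230, 8900), (NYC, 5420, 2040), (NYC, 5420, 230), (NYC, 5420, 5420), (NYC, 5420, 5580), (NYC, 5420, 630), (NYC, 5420, 8900), (NYC, 5580, 2040), (NYC, 5580, 230), (NYC, 5580, 5420), (NYC, 5580, 5580), (NYC, 5580, 630), (NYC, 5580, 8900), (NYC, 630, 2040), (NYC, 630, 230), (NYC, 630, 5420), (NYC, 630, 5580), (NYC, 630, 630), (NYC, 630, 8900), (NYC, 8900, 2040), (NYC, 8900, 230), (NYC, 8900, 5420), (NYC, 8900, 5580), (NYC, 8900, 630), (NYC, 8900, 8900)}
Apply σ_{dist != dist2}; surviving tuples: {(CHI, 120, 1620), (CHI, 120, 2860), (CHI, 1620, 120), (CHI, 1620, 2860), (CHI, 2860, 120), (CHI, 2860, 1620), (NYC, 2040, 230), (NYC, 2040, 5420), (NYC, 2040, 5580), (NYC, 2040, 630), (NYC, 2040, 8900), (NYC, 230, 2040), (NYC, 230, 5420), (NYC, 230, 5580), (NYC, 230, 630), (NYC, 230, 8900), (NYC, 5420, 2040), (NYC, 5420, 230), (NYC, 5420, 5580), (NYC, 5420, 630), (NYC, 5420, 8900), (NYC, 5580, 2040), (NYC, 5580, 230), (NYC, 5580, 5420), (NYC, 5580, 630), (NYC, 5580, 8900), (NYC, 630, 2040), (NYC, 630, 230), (NYC, 630, 5420), (NYC, 630, 5580), (NYC, 630, 8900), (NYC, 8900, 2040), (NYC, 8900, 230), (NYC, 8900, 5420), (NYC, 8900, 5580), (NYC, 8900, 630)}
Projecting to dist2, city (27 duplicate(s) eliminated): {(120, CHI), (1620, CHI), (2040, NYC), (230, NYC), (2860, CHI), (5420, NYC), (5580, NYC), (630, NYC), (8900, NYC)}

{(120, CHI), (1620, CHI), (2040, NYC), (230, NYC), (2860, CHI), (5420, NYC), (5580, NYC), (630, NYC), (8900, NYC)}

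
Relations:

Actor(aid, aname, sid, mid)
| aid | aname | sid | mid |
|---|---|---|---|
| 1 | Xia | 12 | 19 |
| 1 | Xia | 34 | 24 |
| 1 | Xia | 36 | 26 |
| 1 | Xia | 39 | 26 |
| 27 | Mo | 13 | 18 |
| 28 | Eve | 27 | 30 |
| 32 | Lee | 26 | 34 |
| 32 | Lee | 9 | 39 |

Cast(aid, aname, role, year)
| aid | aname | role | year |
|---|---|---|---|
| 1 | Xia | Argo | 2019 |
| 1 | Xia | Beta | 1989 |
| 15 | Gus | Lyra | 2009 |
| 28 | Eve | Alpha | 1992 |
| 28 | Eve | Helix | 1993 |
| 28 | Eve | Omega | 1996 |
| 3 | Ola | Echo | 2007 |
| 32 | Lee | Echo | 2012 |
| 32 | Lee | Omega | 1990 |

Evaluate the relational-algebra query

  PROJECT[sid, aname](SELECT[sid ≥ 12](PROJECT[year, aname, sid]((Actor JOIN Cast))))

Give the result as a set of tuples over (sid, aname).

{(12, Xia), (26, Lee), (27, Eve), (34, Xia), (36, Xia), (39, Xia)}

Actor ⋈ Cast (natural join on aid, aname): {(1, Xia, 12, 19, Argo, 2019), (1, Xia, 12, 19, Beta, 1989), (1, Xia, 34, 24, Argo, 2019), (1, Xia, 34, 24, Beta, 1989), (1, Xia, 36, 26, Argo, 2019), (1, Xia, 36, 26, Beta, 1989), (1, Xia, 39, 26, Argo, 2019), (1, Xia, 39, 26, Beta, 1989), (28, Eve, 27, 30, Alpha, 1992), (28, Eve, 27, 30, Helix, 1993), (28, Eve, 27, 30, Omega, 1996), (32, Lee, 26, 34, Echo, 2012), (32, Lee, 26, 34, Omega, 1990), (32, Lee, 9, 39, Echo, 2012), (32, Lee, 9, 39, Omega, 1990)}
Keep only column(s) year, aname, sid: {(1989, Xia, 12), (1989, Xia, 34), (1989, Xia, 36), (1989, Xia, 39), (1990, Lee, 26), (1990, Lee, 9), (1992, Eve, 27), (1993, Eve, 27), (1996, Eve, 27), (2012, Lee, 26), (2012, Lee, 9), (2019, Xia, 12), (2019, Xia, 34), (2019, Xia, 36), (2019, Xia, 39)}
σ[sid ≥ 12]: keep tuples satisfying sid ≥ 12 → {(1989, Xia, 12), (1989, Xia, 34), (1989, Xia, 36), (1989, Xia, 39), (1990, Lee, 26), (1992, Eve, 27), (1993, Eve, 27), (1996, Eve, 27), (2012, Lee, 26), (2019, Xia, 12), (2019, Xia, 34), (2019, Xia, 36), (2019, Xia, 39)}
Keep only column(s) sid, aname (7 duplicate(s) eliminated): {(12, Xia), (26, Lee), (27, Eve), (34, Xia), (36, Xia), (39, Xia)}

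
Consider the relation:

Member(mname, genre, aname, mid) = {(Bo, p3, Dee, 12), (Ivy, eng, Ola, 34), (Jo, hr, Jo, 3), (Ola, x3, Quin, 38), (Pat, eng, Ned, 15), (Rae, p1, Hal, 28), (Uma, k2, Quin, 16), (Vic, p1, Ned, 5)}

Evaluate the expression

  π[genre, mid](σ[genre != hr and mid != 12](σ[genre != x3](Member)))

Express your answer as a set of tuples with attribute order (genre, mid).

{(eng, 15), (eng, 34), (k2, 16), (p1, 28), (p1, 5)}

σ[genre != x3]: keep tuples satisfying genre != x3 → {(Bo, p3, Dee, 12), (Ivy, eng, Ola, 34), (Jo, hr, Jo, 3), (Pat, eng, Ned, 15), (Rae, p1, Hal, 28), (Uma, k2, Quin, 16), (Vic, p1, Ned, 5)}
σ[genre != hr and mid != 12]: keep tuples satisfying genre != hr and mid != 12 → {(Ivy, eng, Ola, 34), (Pat, eng, Ned, 15), (Rae, p1, Hal, 28), (Uma, k2, Quin, 16), (Vic, p1, Ned, 5)}
Projecting to genre, mid: {(eng, 15), (eng, 34), (k2, 16), (p1, 28), (p1, 5)}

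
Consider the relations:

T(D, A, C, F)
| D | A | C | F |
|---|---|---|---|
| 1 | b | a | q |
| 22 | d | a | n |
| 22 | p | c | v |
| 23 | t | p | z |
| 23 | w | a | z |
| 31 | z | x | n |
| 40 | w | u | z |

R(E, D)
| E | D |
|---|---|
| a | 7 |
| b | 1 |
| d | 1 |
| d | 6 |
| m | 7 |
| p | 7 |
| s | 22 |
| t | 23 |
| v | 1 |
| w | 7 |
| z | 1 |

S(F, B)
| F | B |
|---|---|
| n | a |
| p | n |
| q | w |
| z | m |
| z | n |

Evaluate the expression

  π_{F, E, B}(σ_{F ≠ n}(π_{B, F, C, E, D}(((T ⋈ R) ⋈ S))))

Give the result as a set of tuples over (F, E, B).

Natural join on D: {(1, b, a, q, b), (1, b, a, q, d), (1, b, a, q, v), (1, b, a, q, z), (22, d, a, n, s), (22, p, c, v, s), (23, t, p, z, t), (23, w, a, z, t)}
Natural join on F: {(1, b, a, q, b, w), (1, b, a, q, d, w), (1, b, a, q, v, w), (1, b, a, q, z, w), (22, d, a, n, s, a), (23, t, p, z, t, m), (23, t, p, z, t, n), (23, w, a, z, t, m), (23, w, a, z, t, n)}
Projecting to B, F, C, E, D: {(a, n, a, s, 22), (m, z, a, t, 23), (m, z, p, t, 23), (n, z, a, t, 23), (n, z, p, t, 23), (w, q, a, b, 1), (w, q, a, d, 1), (w, q, a, v, 1), (w, q, a, z, 1)}
Selection F ≠ n: {(m, z, a, t, 23), (m, z, p, t, 23), (n, z, a, t, 23), (n, z, p, t, 23), (w, q, a, b, 1), (w, q, a, d, 1), (w, q, a, v, 1), (w, q, a, z, 1)}
Projecting to F, E, B (2 duplicate(s) eliminated): {(q, b, w), (q, d, w), (q, v, w), (q, z, w), (z, t, m), (z, t, n)}

{(q, b, w), (q, d, w), (q, v, w), (q, z, w), (z, t, m), (z, t, n)}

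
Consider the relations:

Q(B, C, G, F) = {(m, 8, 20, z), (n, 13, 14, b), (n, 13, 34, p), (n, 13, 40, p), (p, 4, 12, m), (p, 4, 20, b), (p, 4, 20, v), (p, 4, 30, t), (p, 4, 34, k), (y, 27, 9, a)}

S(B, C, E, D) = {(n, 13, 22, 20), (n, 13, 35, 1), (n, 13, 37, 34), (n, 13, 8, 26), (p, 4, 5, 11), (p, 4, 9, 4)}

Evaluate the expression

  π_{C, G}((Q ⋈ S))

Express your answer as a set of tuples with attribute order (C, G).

Joining Q and S on B, C yields {(n, 13, 14, b, 22, 20), (n, 13, 14, b, 35, 1), (n, 13, 14, b, 37, 34), (n, 13, 14, b, 8, 26), (n, 13, 34, p, 22, 20), (n, 13, 34, p, 35, 1), (n, 13, 34, p, 37, 34), (n, 13, 34, p, 8, 26), (n, 13, 40, p, 22, 20), (n, 13, 40, p, 35, 1), (n, 13, 40, p, 37, 34), (n, 13, 40, p, 8, 26), (p, 4, 12, m, 5, 11), (p, 4, 12, m, 9, 4), (p, 4, 20, b, 5, 11), (p, 4, 20, b, 9, 4), (p, 4, 20, v, 5, 11), (p, 4, 20, v, 9, 4), (p, 4, 30, t, 5, 11), (p, 4, 30, t, 9, 4), (p, 4, 34, k, 5, 11), (p, 4, 34, k, 9, 4)}.
Keep only column(s) C, G (15 duplicate(s) eliminated): {(13, 14), (13, 34), (13, 40), (4, 12), (4, 20), (4, 30), (4, 34)}

{(13, 14), (13, 34), (13, 40), (4, 12), (4, 20), (4, 30), (4, 34)}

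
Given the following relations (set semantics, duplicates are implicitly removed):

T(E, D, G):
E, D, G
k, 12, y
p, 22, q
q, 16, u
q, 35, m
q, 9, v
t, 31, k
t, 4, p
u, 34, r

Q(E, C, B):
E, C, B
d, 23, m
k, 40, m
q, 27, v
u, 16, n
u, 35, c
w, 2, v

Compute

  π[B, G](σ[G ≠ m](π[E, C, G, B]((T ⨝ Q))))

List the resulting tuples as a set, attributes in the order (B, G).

{(c, r), (m, y), (n, r), (v, u), (v, v)}

Joining T and Q on E yields {(k, 12, y, 40, m), (q, 16, u, 27, v), (q, 35, m, 27, v), (q, 9, v, 27, v), (u, 34, r, 16, n), (u, 34, r, 35, c)}.
π_{E, C, G, B} gives {(k, 40, y, m), (q, 27, m, v), (q, 27, u, v), (q, 27, v, v), (u, 16, r, n), (u, 35, r, c)}.
σ[G ≠ m]: keep tuples satisfying G ≠ m → {(k, 40, y, m), (q, 27, u, v), (q, 27, v, v), (u, 16, r, n), (u, 35, r, c)}
π_{B, G} gives {(c, r), (m, y), (n, r), (v, u), (v, v)}.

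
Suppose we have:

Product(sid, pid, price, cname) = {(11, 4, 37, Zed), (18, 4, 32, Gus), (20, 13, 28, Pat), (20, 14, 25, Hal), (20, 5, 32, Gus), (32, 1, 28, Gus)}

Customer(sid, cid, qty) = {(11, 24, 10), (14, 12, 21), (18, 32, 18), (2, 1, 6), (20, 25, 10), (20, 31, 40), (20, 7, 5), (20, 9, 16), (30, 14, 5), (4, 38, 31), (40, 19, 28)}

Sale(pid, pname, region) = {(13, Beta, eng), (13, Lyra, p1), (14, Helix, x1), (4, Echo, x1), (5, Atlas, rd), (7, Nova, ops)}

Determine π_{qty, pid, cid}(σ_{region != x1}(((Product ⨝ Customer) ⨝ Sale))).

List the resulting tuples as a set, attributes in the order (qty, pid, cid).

{(10, 13, 25), (10, 5, 25), (16, 13, 9), (16, 5, 9), (40, 13, 31), (40, 5, 31), (5, 13, 7), (5, 5, 7)}

Natural join on sid: {(11, 4, 37, Zed, 24, 10), (18, 4, 32, Gus, 32, 18), (20, 13, 28, Pat, 25, 10), (20, 13, 28, Pat, 31, 40), (20, 13, 28, Pat, 7, 5), (20, 13, 28, Pat, 9, 16), (20, 14, 25, Hal, 25, 10), (20, 14, 25, Hal, 31, 40), (20, 14, 25, Hal, 7, 5), (20, 14, 25, Hal, 9, 16), (20, 5, 32, Gus, 25, 10), (20, 5, 32, Gus, 31, 40), (20, 5, 32, Gus, 7, 5), (20, 5, 32, Gus, 9, 16)}
Natural join on pid: {(11, 4, 37, Zed, 24, 10, Echo, x1), (18, 4, 32, Gus, 32, 18, Echo, x1), (20, 13, 28, Pat, 25, 10, Beta, eng), (20, 13, 28, Pat, 25, 10, Lyra, p1), (20, 13, 28, Pat, 31, 40, Beta, eng), (20, 13, 28, Pat, 31, 40, Lyra, p1), (20, 13, 28, Pat, 7, 5, Beta, eng), (20, 13, 28, Pat, 7, 5, Lyra, p1), (20, 13, 28, Pat, 9, 16, Beta, eng), (20, 13, 28, Pat, 9, 16, Lyra, p1), (20, 14, 25, Hal, 25, 10, Helix, x1), (20, 14, 25, Hal, 31, 40, Helix, x1), (20, 14, 25, Hal, 7, 5, Helix, x1), (20, 14, 25, Hal, 9, 16, Helix, x1), (20, 5, 32, Gus, 25, 10, Atlas, rd), (20, 5, 32, Gus, 31, 40, Atlas, rd), (20, 5, 32, Gus, 7, 5, Atlas, rd), (20, 5, 32, Gus, 9, 16, Atlas, rd)}
σ[region != x1]: keep tuples satisfying region != x1 → {(20, 13, 28, Pat, 25, 10, Beta, eng), (20, 13, 28, Pat, 25, 10, Lyra, p1), (20, 13, 28, Pat, 31, 40, Beta, eng), (20, 13, 28, Pat, 31, 40, Lyra, p1), (20, 13, 28, Pat, 7, 5, Beta, eng), (20, 13, 28, Pat, 7, 5, Lyra, p1), (20, 13, 28, Pat, 9, 16, Beta, eng), (20, 13, 28, Pat, 9, 16, Lyra, p1), (20, 5, 32, Gus, 25, 10, Atlas, rd), (20, 5, 32, Gus, 31, 40, Atlas, rd), (20, 5, 32, Gus, 7, 5, Atlas, rd), (20, 5, 32, Gus, 9, 16, Atlas, rd)}
π_{qty, pid, cid} gives {(10, 13, 25), (10, 5, 25), (16, 13, 9), (16, 5, 9), (40, 13, 31), (40, 5, 31), (5, 13, 7), (5, 5, 7)} (4 duplicate(s) eliminated).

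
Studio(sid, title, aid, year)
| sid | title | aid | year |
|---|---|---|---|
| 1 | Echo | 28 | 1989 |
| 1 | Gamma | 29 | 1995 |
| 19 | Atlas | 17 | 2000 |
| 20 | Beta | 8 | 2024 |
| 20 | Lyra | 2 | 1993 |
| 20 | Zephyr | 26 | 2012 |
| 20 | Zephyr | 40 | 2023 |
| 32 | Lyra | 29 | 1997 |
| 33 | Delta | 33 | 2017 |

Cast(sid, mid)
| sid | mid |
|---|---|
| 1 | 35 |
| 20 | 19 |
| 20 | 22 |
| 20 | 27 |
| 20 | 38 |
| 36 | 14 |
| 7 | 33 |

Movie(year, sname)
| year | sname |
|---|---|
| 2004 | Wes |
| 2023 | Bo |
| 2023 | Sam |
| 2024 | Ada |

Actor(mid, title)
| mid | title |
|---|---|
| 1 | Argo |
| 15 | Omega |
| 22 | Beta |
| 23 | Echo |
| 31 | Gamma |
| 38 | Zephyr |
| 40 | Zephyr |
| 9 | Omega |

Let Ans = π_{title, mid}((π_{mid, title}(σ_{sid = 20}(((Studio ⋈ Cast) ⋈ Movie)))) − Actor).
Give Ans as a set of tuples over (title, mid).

Studio ⋈ Cast (natural join on sid): {(1, Echo, 28, 1989, 35), (1, Gamma, 29, 1995, 35), (20, Beta, 8, 2024, 19), (20, Beta, 8, 2024, 22), (20, Beta, 8, 2024, 27), (20, Beta, 8, 2024, 38), (20, Lyra, 2, 1993, 19), (20, Lyra, 2, 1993, 22), (20, Lyra, 2, 1993, 27), (20, Lyra, 2, 1993, 38), (20, Zephyr, 26, 2012, 19), (20, Zephyr, 26, 2012, 22), (20, Zephyr, 26, 2012, 27), (20, Zephyr, 26, 2012, 38), (20, Zephyr, 40, 2023, 19), (20, Zephyr, 40, 2023, 22), (20, Zephyr, 40, 2023, 27), (20, Zephyr, 40, 2023, 38)}
(Studio ⋈ Cast) ⋈ Movie (natural join on year): {(20, Beta, 8, 2024, 19, Ada), (20, Beta, 8, 2024, 22, Ada), (20, Beta, 8, 2024, 27, Ada), (20, Beta, 8, 2024, 38, Ada), (20, Zephyr, 40, 2023, 19, Bo), (20, Zephyr, 40, 2023, 19, Sam), (20, Zephyr, 40, 2023, 22, Bo), (20, Zephyr, 40, 2023, 22, Sam), (20, Zephyr, 40, 2023, 27, Bo), (20, Zephyr, 40, 2023, 27, Sam), (20, Zephyr, 40, 2023, 38, Bo), (20, Zephyr, 40, 2023, 38, Sam)}
σ[sid = 20]: keep tuples satisfying sid = 20 → {(20, Beta, 8, 2024, 19, Ada), (20, Beta, 8, 2024, 22, Ada), (20, Beta, 8, 2024, 27, Ada), (20, Beta, 8, 2024, 38, Ada), (20, Zephyr, 40, 2023, 19, Bo), (20, Zephyr, 40, 2023, 19, Sam), (20, Zephyr, 40, 2023, 22, Bo), (20, Zephyr, 40, 2023, 22, Sam), (20, Zephyr, 40, 2023, 27, Bo), (20, Zephyr, 40, 2023, 27, Sam), (20, Zephyr, 40, 2023, 38, Bo), (20, Zephyr, 40, 2023, 38, Sam)}
Keep only column(s) mid, title (4 duplicate(s) eliminated): {(19, Beta), (19, Zephyr), (22, Beta), (22, Zephyr), (27, Beta), (27, Zephyr), (38, Beta), (38, Zephyr)}
Set difference of the two operands is {(19, Beta), (19, Zephyr), (22, Zephyr), (27, Beta), (27, Zephyr), (38, Beta)}.
Keep only column(s) title, mid: {(Beta, 19), (Beta, 27), (Beta, 38), (Zephyr, 19), (Zephyr, 22), (Zephyr, 27)}

{(Beta, 19), (Beta, 27), (Beta, 38), (Zephyr, 19), (Zephyr, 22), (Zephyr, 27)}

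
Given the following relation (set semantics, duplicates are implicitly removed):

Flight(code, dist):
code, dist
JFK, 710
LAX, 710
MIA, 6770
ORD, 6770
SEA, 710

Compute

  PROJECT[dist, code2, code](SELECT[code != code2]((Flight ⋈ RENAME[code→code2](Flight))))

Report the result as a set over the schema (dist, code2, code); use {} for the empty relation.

ρ[code→code2]: schema becomes (code2, dist); tuples unchanged.
Flight ⋈ RENAME[code→code2](Flight) (natural join on dist): {(JFK, 710, JFK), (JFK, 710, LAX), (JFK, 710, SEA), (LAX, 710, JFK), (LAX, 710, LAX), (LAX, 710, SEA), (MIA, 6770, MIA), (MIA, 6770, ORD), (ORD, 6770, MIA), (ORD, 6770, ORD), (SEA, 710, JFK), (SEA, 710, LAX), (SEA, 710, SEA)}
Filtering on code != code2 leaves {(JFK, 710, LAX), (JFK, 710, SEA), (LAX, 710, JFK), (LAX, 710, SEA), (MIA, 6770, ORD), (ORD, 6770, MIA), (SEA, 710, JFK), (SEA, 710, LAX)}.
π[dist, code2, code]: project onto (dist, code2, code) → {(6770, MIA, ORD), (6770, ORD, MIA), (710, JFK, LAX), (710, JFK, SEA), (710, LAX, JFK), (710, LAX, SEA), (710, SEA, JFK), (710, SEA, LAX)}

{(6770, MIA, ORD), (6770, ORD, MIA), (710, JFK, LAX), (710, JFK, SEA), (710, LAX, JFK), (710, LAX, SEA), (710, SEA, JFK), (710, SEA, LAX)}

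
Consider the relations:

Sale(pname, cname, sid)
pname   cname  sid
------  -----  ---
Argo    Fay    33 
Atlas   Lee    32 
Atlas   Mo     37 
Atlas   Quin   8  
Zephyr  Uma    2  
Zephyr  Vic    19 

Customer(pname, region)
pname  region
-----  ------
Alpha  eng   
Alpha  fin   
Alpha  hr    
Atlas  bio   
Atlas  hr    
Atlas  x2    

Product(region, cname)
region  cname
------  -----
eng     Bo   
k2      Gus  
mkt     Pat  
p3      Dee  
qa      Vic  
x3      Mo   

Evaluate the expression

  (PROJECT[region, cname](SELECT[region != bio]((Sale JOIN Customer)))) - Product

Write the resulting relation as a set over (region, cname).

{(hr, Lee), (hr, Mo), (hr, Quin), (x2, Lee), (x2, Mo), (x2, Quin)}

Joining Sale and Customer on pname yields {(Atlas, Lee, 32, bio), (Atlas, Lee, 32, hr), (Atlas, Lee, 32, x2), (Atlas, Mo, 37, bio), (Atlas, Mo, 37, hr), (Atlas, Mo, 37, x2), (Atlas, Quin, 8, bio), (Atlas, Quin, 8, hr), (Atlas, Quin, 8, x2)}.
Apply σ_{region != bio}; surviving tuples: {(Atlas, Lee, 32, hr), (Atlas, Lee, 32, x2), (Atlas, Mo, 37, hr), (Atlas, Mo, 37, x2), (Atlas, Quin, 8, hr), (Atlas, Quin, 8, x2)}
π[region, cname]: project onto (region, cname) → {(hr, Lee), (hr, Mo), (hr, Quin), (x2, Lee), (x2, Mo), (x2, Quin)}
Set difference of the two operands is {(hr, Lee), (hr, Mo), (hr, Quin), (x2, Lee), (x2, Mo), (x2, Quin)}.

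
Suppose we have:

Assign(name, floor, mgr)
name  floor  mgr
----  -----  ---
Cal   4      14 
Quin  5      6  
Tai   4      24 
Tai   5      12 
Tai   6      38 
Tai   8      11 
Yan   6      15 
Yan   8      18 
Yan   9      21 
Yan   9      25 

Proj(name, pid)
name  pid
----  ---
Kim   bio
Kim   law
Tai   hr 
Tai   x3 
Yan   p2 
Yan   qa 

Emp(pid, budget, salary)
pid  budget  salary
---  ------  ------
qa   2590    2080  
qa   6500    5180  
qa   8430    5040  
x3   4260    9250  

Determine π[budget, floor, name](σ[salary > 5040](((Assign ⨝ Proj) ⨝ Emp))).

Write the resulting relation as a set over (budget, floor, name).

Natural join on name: {(Tai, 4, 24, hr), (Tai, 4, 24, x3), (Tai, 5, 12, hr), (Tai, 5, 12, x3), (Tai, 6, 38, hr), (Tai, 6, 38, x3), (Tai, 8, 11, hr), (Tai, 8, 11, x3), (Yan, 6, 15, p2), (Yan, 6, 15, qa), (Yan, 8, 18, p2), (Yan, 8, 18, qa), (Yan, 9, 21, p2), (Yan, 9, 21, qa), (Yan, 9, 25, p2), (Yan, 9, 25, qa)}
Natural join on pid: {(Tai, 4, 24, x3, 4260, 9250), (Tai, 5, 12, x3, 4260, 9250), (Tai, 6, 38, x3, 4260, 9250), (Tai, 8, 11, x3, 4260, 9250), (Yan, 6, 15, qa, 2590, 2080), (Yan, 6, 15, qa, 6500, 5180), (Yan, 6, 15, qa, 8430, 5040), (Yan, 8, 18, qa, 2590, 2080), (Yan, 8, 18, qa, 6500, 5180), (Yan, 8, 18, qa, 8430, 5040), (Yan, 9, 21, qa, 2590, 2080), (Yan, 9, 21, qa, 6500, 5180), (Yan, 9, 21, qa, 8430, 5040), (Yan, 9, 25, qa, 2590, 2080), (Yan, 9, 25, qa, 6500, 5180), (Yan, 9, 25, qa, 8430, 5040)}
Apply σ_{salary > 5040}; surviving tuples: {(Tai, 4, 24, x3, 4260, 9250), (Tai, 5, 12, x3, 4260, 9250), (Tai, 6, 38, x3, 4260, 9250), (Tai, 8, 11, x3, 4260, 9250), (Yan, 6, 15, qa, 6500, 5180), (Yan, 8, 18, qa, 6500, 5180), (Yan, 9, 21, qa, 6500, 5180), (Yan, 9, 25, qa, 6500, 5180)}
π_{budget, floor, name} gives {(4260, 4, Tai), (4260, 5, Tai), (4260, 6, Tai), (4260, 8, Tai), (6500, 6, Yan), (6500, 8, Yan), (6500, 9, Yan)} (1 duplicate(s) eliminated).

{(4260, 4, Tai), (4260, 5, Tai), (4260, 6, Tai), (4260, 8, Tai), (6500, 6, Yan), (6500, 8, Yan), (6500, 9, Yan)}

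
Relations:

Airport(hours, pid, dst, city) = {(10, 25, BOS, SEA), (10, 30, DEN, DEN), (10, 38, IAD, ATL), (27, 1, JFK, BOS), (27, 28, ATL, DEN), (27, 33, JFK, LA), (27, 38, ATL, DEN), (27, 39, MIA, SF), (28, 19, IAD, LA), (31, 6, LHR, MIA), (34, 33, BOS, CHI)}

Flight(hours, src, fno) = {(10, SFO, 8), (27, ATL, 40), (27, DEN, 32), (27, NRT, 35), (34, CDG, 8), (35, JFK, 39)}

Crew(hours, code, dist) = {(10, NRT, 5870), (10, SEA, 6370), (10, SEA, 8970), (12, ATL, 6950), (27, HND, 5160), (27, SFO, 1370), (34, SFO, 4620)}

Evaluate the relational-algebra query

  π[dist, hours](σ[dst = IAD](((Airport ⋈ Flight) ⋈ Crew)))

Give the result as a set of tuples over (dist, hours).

Natural join on hours: {(10, 25, BOS, SEA, SFO, 8), (10, 30, DEN, DEN, SFO, 8), (10, 38, IAD, ATL, SFO, 8), (27, 1, JFK, BOS, ATL, 40), (27, 1, JFK, BOS, DEN, 32), (27, 1, JFK, BOS, NRT, 35), (27, 28, ATL, DEN, ATL, 40), (27, 28, ATL, DEN, DEN, 32), (27, 28, ATL, DEN, NRT, 35), (27, 33, JFK, LA, ATL, 40), (27, 33, JFK, LA, DEN, 32), (27, 33, JFK, LA, NRT, 35), (27, 38, ATL, DEN, ATL, 40), (27, 38, ATL, DEN, DEN, 32), (27, 38, ATL, DEN, NRT, 35), (27, 39, MIA, SF, ATL, 40), (27, 39, MIA, SF, DEN, 32), (27, 39, MIA, SF, NRT, 35), (34, 33, BOS, CHI, CDG, 8)}
Natural join on hours: {(10, 25, BOS, SEA, SFO, 8, NRT, 5870), (10, 25, BOS, SEA, SFO, 8, SEA, 6370), (10, 25, BOS, SEA, SFO, 8, SEA, 8970), (10, 30, DEN, DEN, SFO, 8, NRT, 5870), (10, 30, DEN, DEN, SFO, 8, SEA, 6370), (10, 30, DEN, DEN, SFO, 8, SEA, 8970), (10, 38, IAD, ATL, SFO, 8, NRT, 5870), (10, 38, IAD, ATL, SFO, 8, SEA, 6370), (10, 38, IAD, ATL, SFO, 8, SEA, 8970), (27, 1, JFK, BOS, ATL, 40, HND, 5160), (27, 1, JFK, BOS, ATL, 40, SFO, 1370), (27, 1, JFK, BOS, DEN, 32, HND, 5160), (27, 1, JFK, BOS, DEN, 32, SFO, 1370), (27, 1, JFK, BOS, NRT, 35, HND, 5160), (27, 1, JFK, BOS, NRT, 35, SFO, 1370), (27, 28, ATL, DEN, ATL, 40, HND, 5160), (27, 28, ATL, DEN, ATL, 40, SFO, 1370), (27, 28, ATL, DEN, DEN, 32, HND, 5160), (27, 28, ATL, DEN, DEN, 32, SFO, 1370), (27, 28, ATL, DEN, NRT, 35, HND, 5160), (27, 28, ATL, DEN, NRT, 35, SFO, 1370), (27, 33, JFK, LA, ATL, 40, HND, 5160), (27, 33, JFK, LA, ATL, 40, SFO, 1370), (27, 33, JFK, LA, DEN, 32, HND, 5160), (27, 33, JFK, LA, DEN, 32, SFO, 1370), (27, 33, JFK, LA, NRT, 35, HND, 5160), (27, 33, JFK, LA, NRT, 35, SFO, 1370), (27, 38, ATL, DEN, ATL, 40, HND, 5160), (27, 38, ATL, DEN, ATL, 40, SFO, 1370), (27, 38, ATL, DEN, DEN, 32, HND, 5160), (27, 38, ATL, DEN, DEN, 32, SFO, 1370), (27, 38, ATL, DEN, NRT, 35, HND, 5160), (27, 38, ATL, DEN, NRT, 35, SFO, 1370), (27, 39, MIA, SF, ATL, 40, HND, 5160), (27, 39, MIA, SF, ATL, 40, SFO, 1370), (27, 39, MIA, SF, DEN, 32, HND, 5160), (27, 39, MIA, SF, DEN, 32, SFO, 1370), (27, 39, MIA, SF, NRT, 35, HND, 5160), (27, 39, MIA, SF, NRT, 35, SFO, 1370), (34, 33, BOS, CHI, CDG, 8, SFO, 4620)}
σ[dst = IAD]: keep tuples satisfying dst = IAD → {(10, 38, IAD, ATL, SFO, 8, NRT, 5870), (10, 38, IAD, ATL, SFO, 8, SEA, 6370), (10, 38, IAD, ATL, SFO, 8, SEA, 8970)}
π_{dist, hours} gives {(5870, 10), (6370, 10), (8970, 10)}.

{(5870, 10), (6370, 10), (8970, 10)}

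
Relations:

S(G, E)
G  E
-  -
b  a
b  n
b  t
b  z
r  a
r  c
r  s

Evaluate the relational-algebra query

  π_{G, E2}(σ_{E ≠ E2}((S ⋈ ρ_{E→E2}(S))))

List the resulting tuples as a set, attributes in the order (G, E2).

{(b, a), (b, n), (b, t), (b, z), (r, a), (r, c), (r, s)}

ρ[E→E2]: schema becomes (G, E2); tuples unchanged.
Natural join on G: {(b, a, a), (b, a, n), (b, a, t), (b, a, z), (b, n, a), (b, n, n), (b, n, t), (b, n, z), (b, t, a), (b, t, n), (b, t, t), (b, t, z), (b, z, a), (b, z, n), (b, z, t), (b, z, z), (r, a, a), (r, a, c), (r, a, s), (r, c, a), (r, c, c), (r, c, s), (r, s, a), (r, s, c), (r, s, s)}
Selection E ≠ E2: {(b, a, n), (b, a, t), (b, a, z), (b, n, a), (b, n, t), (b, n, z), (b, t, a), (b, t, n), (b, t, z), (b, z, a), (b, z, n), (b, z, t), (r, a, c), (r, a, s), (r, c, a), (r, c, s), (r, s, a), (r, s, c)}
π[G, E2]: project onto (G, E2) (11 duplicate(s) eliminated) → {(b, a), (b, n), (b, t), (b, z), (r, a), (r, c), (r, s)}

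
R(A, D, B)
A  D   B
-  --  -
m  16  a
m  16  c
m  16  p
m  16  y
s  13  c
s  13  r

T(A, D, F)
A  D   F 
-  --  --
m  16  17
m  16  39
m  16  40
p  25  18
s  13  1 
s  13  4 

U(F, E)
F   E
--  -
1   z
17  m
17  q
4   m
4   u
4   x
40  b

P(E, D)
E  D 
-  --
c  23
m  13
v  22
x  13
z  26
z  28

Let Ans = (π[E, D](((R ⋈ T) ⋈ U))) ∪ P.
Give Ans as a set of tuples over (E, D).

Natural join on A, D: {(m, 16, a, 17), (m, 16, a, 39), (m, 16, a, 40), (m, 16, c, 17), (m, 16, c, 39), (m, 16, c, 40), (m, 16, p, 17), (m, 16, p, 39), (m, 16, p, 40), (m, 16, y, 17), (m, 16, y, 39), (m, 16, y, 40), (s, 13, c, 1), (s, 13, c, 4), (s, 13, r, 1), (s, 13, r, 4)}
Natural join on F: {(m, 16, a, 17, m), (m, 16, a, 17, q), (m, 16, a, 40, b), (m, 16, c, 17, m), (m, 16, c, 17, q), (m, 16, c, 40, b), (m, 16, p, 17, m), (m, 16, p, 17, q), (m, 16, p, 40, b), (m, 16, y, 17, m), (m, 16, y, 17, q), (m, 16, y, 40, b), (s, 13, c, 1, z), (s, 13, c, 4, m), (s, 13, c, 4, u), (s, 13, c, 4, x), (s, 13, r, 1, z), (s, 13, r, 4, m), (s, 13, r, 4, u), (s, 13, r, 4, x)}
π_{E, D} gives {(b, 16), (m, 13), (m, 16), (q, 16), (u, 13), (x, 13), (z, 13)} (13 duplicate(s) eliminated).
Union: {(b, 16), (m, 13), (m, 16), (q, 16), (u, 13), (x, 13), (z, 13)} with {(c, 23), (m, 13), (v, 22), (x, 13), (z, 26), (z, 28)} → {(b, 16), (c, 23), (m, 13), (m, 16), (q, 16), (u, 13), (v, 22), (x, 13), (z, 13), (z, 26), (z, 28)}

{(b, 16), (c, 23), (m, 13), (m, 16), (q, 16), (u, 13), (v, 22), (x, 13), (z, 13), (z, 26), (z, 28)}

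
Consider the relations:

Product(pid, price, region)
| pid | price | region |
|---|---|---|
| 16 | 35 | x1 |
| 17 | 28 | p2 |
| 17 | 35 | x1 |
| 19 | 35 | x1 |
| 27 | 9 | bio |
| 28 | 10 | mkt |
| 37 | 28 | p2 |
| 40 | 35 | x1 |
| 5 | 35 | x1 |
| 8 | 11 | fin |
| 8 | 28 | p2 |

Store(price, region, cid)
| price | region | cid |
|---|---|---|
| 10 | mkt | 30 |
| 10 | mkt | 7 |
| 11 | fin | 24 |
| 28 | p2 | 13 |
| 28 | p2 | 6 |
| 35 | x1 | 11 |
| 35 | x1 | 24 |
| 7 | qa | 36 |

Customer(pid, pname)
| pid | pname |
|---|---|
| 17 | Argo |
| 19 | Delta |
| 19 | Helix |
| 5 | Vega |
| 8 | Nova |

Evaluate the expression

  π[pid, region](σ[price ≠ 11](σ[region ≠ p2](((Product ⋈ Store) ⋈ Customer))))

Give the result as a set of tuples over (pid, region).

{(17, x1), (19, x1), (5, x1)}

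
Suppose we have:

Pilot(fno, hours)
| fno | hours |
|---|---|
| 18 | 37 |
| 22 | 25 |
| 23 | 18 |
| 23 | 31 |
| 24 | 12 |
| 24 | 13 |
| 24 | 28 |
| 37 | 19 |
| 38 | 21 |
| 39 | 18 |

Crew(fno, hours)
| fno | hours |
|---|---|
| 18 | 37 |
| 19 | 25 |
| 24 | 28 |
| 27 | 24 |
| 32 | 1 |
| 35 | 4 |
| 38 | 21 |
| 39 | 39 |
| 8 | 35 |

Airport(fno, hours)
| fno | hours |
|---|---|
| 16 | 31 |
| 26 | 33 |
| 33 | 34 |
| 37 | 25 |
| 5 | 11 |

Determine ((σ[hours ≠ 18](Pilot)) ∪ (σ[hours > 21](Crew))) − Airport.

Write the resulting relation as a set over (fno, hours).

Apply σ_{hours ≠ 18}; surviving tuples: {(18, 37), (22, 25), (23, 31), (24, 12), (24, 13), (24, 28), (37, 19), (38, 21)}
Apply σ_{hours > 21}; surviving tuples: {(18, 37), (19, 25), (24, 28), (27, 24), (39, 39), (8, 35)}
Union: {(18, 37), (22, 25), (23, 31), (24, 12), (24, 13), (24, 28), (37, 19), (38, 21)} with {(18, 37), (19, 25), (24, 28), (27, 24), (39, 39), (8, 35)} → {(18, 37), (19, 25), (22, 25), (23, 31), (24, 12), (24, 13), (24, 28), (27, 24), (37, 19), (38, 21), (39, 39), (8, 35)}
Difference: {(18, 37), (19, 25), (22, 25), (23, 31), (24, 12), (24, 13), (24, 28), (27, 24), (37, 19), (38, 21), (39, 39), (8, 35)} with {(16, 31), (26, 33), (33, 34), (37, 25), (5, 11)} → {(18, 37), (19, 25), (22, 25), (23, 31), (24, 12), (24, 13), (24, 28), (27, 24), (37, 19), (38, 21), (39, 39), (8, 35)}

{(18, 37), (19, 25), (22, 25), (23, 31), (24, 12), (24, 13), (24, 28), (27, 24), (37, 19), (38, 21), (39, 39), (8, 35)}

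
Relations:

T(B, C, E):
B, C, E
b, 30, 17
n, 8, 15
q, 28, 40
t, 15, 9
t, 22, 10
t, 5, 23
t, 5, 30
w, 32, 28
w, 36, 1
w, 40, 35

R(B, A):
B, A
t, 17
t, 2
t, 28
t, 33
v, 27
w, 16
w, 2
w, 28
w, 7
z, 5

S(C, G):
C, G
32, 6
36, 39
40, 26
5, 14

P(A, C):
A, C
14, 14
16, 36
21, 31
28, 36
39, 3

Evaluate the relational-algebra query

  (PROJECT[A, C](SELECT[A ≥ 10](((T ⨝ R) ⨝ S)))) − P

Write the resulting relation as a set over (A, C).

T ⋈ R (natural join on B): {(t, 15, 9, 17), (t, 15, 9, 2), (t, 15, 9, 28), (t, 15, 9, 33), (t, 22, 10, 17), (t, 22, 10, 2), (t, 22, 10, 28), (t, 22, 10, 33), (t, 5, 23, 17), (t, 5, 23, 2), (t, 5, 23, 28), (t, 5, 23, 33), (t, 5, 30, 17), (t, 5, 30, 2), (t, 5, 30, 28), (t, 5, 30, 33), (w, 32, 28, 16), (w, 32, 28, 2), (w, 32, 28, 28), (w, 32, 28, 7), (w, 36, 1, 16), (w, 36, 1, 2), (w, 36, 1, 28), (w, 36, 1, 7), (w, 40, 35, 16), (w, 40, 35, 2), (w, 40, 35, 28), (w, 40, 35, 7)}
(T ⨝ R) ⋈ S (natural join on C): {(t, 5, 23, 17, 14), (t, 5, 23, 2, 14), (t, 5, 23, 28, 14), (t, 5, 23, 33, 14), (t, 5, 30, 17, 14), (t, 5, 30, 2, 14), (t, 5, 30, 28, 14), (t, 5, 30, 33, 14), (w, 32, 28, 16, 6), (w, 32, 28, 2, 6), (w, 32, 28, 28, 6), (w, 32, 28, 7, 6), (w, 36, 1, 16, 39), (w, 36, 1, 2, 39), (w, 36, 1, 28, 39), (w, 36, 1, 7, 39), (w, 40, 35, 16, 26), (w, 40, 35, 2, 26), (w, 40, 35, 28, 26), (w, 40, 35, 7, 26)}
Filtering on A ≥ 10 leaves {(t, 5, 23, 17, 14), (t, 5, 23, 28, 14), (t, 5, 23, 33, 14), (t, 5, 30, 17, 14), (t, 5, 30, 28, 14), (t, 5, 30, 33, 14), (w, 32, 28, 16, 6), (w, 32, 28, 28, 6), (w, 36, 1, 16, 39), (w, 36, 1, 28, 39), (w, 40, 35, 16, 26), (w, 40, 35, 28, 26)}.
Keep only column(s) A, C (3 duplicate(s) eliminated): {(16, 32), (16, 36), (16, 40), (17, 5), (28, 32), (28, 36), (28, 40), (28, 5), (33, 5)}
Taking the difference: {(16, 32), (16, 40), (17, 5), (28, 32), (28, 40), (28, 5), (33, 5)}

{(16, 32), (16, 40), (17, 5), (28, 32), (28, 40), (28, 5), (33, 5)}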